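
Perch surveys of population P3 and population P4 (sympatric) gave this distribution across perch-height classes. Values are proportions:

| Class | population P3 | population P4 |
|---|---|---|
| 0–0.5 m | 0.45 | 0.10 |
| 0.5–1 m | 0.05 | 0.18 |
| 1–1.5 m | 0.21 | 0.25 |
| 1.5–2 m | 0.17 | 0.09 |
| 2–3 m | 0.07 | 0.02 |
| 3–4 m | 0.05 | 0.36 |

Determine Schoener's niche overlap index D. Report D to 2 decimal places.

0.52

Σ|p₁ᵢ − p₂ᵢ| = 0.35 + 0.13 + 0.04 + 0.08 + 0.05 + 0.31 = 0.96
D = 1 − ½ × 0.96 = 1 − 0.480 = 0.5200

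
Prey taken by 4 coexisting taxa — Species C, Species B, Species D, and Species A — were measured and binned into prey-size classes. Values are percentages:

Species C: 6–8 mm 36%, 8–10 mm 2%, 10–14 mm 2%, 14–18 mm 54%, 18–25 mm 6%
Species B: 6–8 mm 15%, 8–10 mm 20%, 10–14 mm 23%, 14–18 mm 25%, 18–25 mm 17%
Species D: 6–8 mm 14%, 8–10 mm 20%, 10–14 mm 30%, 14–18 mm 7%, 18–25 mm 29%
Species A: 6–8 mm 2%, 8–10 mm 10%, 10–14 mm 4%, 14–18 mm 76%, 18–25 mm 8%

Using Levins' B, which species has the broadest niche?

Convert percentages to proportions (divide by 100).
Σp_Cᵢ² = 0.36² + 0.02² + 0.02² + 0.54² + 0.06² = 0.1296 + 0.0004 + 0.0004 + 0.2916 + 0.0036 = 0.4256
B_C = 1 / 0.4256 = 2.3496
Σp_Bᵢ² = 0.15² + 0.20² + 0.23² + 0.25² + 0.17² = 0.0225 + 0.0400 + 0.0529 + 0.0625 + 0.0289 = 0.2068
B_B = 1 / 0.2068 = 4.8356
Σp_Dᵢ² = 0.14² + 0.20² + 0.30² + 0.07² + 0.29² = 0.0196 + 0.0400 + 0.0900 + 0.0049 + 0.0841 = 0.2386
B_D = 1 / 0.2386 = 4.1911
Σp_Aᵢ² = 0.02² + 0.10² + 0.04² + 0.76² + 0.08² = 0.0004 + 0.0100 + 0.0016 + 0.5776 + 0.0064 = 0.5960
B_A = 1 / 0.5960 = 1.6779
Highest B → broadest niche (most generalist): Species B (B = 4.84).

Species B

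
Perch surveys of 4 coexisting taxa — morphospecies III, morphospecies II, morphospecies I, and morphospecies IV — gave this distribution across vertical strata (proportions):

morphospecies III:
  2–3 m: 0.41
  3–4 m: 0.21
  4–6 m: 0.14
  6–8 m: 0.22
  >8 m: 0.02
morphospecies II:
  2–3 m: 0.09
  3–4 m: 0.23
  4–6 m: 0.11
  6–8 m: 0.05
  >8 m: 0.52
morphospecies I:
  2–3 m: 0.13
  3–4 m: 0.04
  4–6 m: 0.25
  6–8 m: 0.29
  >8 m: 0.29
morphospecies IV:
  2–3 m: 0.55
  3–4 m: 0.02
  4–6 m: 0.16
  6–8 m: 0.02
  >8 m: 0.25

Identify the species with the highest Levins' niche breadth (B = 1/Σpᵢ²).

morphospecies I

Σp_IIIᵢ² = 0.41² + 0.21² + 0.14² + 0.22² + 0.02² = 0.1681 + 0.0441 + 0.0196 + 0.0484 + 0.0004 = 0.2806
B_III = 1 / 0.2806 = 3.5638
Σp_IIᵢ² = 0.09² + 0.23² + 0.11² + 0.05² + 0.52² = 0.0081 + 0.0529 + 0.0121 + 0.0025 + 0.2704 = 0.3460
B_II = 1 / 0.3460 = 2.8902
Σp_Iᵢ² = 0.13² + 0.04² + 0.25² + 0.29² + 0.29² = 0.0169 + 0.0016 + 0.0625 + 0.0841 + 0.0841 = 0.2492
B_I = 1 / 0.2492 = 4.0128
Σp_IVᵢ² = 0.55² + 0.02² + 0.16² + 0.02² + 0.25² = 0.3025 + 0.0004 + 0.0256 + 0.0004 + 0.0625 = 0.3914
B_IV = 1 / 0.3914 = 2.5549
Highest B → broadest niche (most generalist): morphospecies I (B = 4.01).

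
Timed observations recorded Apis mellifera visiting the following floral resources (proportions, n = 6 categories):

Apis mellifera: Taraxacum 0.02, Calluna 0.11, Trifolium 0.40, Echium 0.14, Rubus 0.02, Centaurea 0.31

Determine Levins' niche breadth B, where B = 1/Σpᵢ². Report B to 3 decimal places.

Σpᵢ² = 0.02² + 0.11² + 0.40² + 0.14² + 0.02² + 0.31² = 0.0004 + 0.0121 + 0.1600 + 0.0196 + 0.0004 + 0.0961 = 0.2886
B = 1 / 0.2886 = 3.46500

3.465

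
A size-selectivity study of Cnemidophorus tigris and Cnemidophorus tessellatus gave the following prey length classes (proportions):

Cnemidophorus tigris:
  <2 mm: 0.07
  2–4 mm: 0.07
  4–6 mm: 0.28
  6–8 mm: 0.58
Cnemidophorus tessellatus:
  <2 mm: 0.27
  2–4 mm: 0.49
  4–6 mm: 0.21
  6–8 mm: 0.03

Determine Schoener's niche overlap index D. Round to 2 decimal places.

Σ|p₁ᵢ − p₂ᵢ| = 0.20 + 0.42 + 0.07 + 0.55 = 1.24
D = 1 − ½ × 1.24 = 1 − 0.620 = 0.3800

0.38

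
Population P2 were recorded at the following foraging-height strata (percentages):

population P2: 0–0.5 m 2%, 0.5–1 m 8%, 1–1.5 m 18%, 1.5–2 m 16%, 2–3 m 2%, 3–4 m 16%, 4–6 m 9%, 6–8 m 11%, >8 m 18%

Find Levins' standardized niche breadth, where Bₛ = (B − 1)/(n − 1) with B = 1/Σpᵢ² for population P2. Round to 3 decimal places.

0.747

Convert percentages to proportions (divide by 100).
Σpᵢ² = 0.02² + 0.08² + 0.18² + 0.16² + 0.02² + 0.16² + 0.09² + 0.11² + 0.18² = 0.0004 + 0.0064 + 0.0324 + 0.0256 + 0.0004 + 0.0256 + 0.0081 + 0.0121 + 0.0324 = 0.1434
B = 1 / 0.1434 = 6.97350
Bₛ = (B − 1)/(n − 1) = (6.97350 − 1)/(9 − 1) = 5.97350/8 = 0.74669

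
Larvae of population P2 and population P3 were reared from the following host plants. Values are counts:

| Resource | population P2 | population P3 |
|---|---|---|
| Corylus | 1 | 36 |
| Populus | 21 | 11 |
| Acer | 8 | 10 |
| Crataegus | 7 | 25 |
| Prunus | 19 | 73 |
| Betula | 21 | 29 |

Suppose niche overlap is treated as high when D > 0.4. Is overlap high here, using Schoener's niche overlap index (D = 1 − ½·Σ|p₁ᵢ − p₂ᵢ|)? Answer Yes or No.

Yes

Proportions for population P2 (n=77): 1/77=0.0130, 21/77=0.2727, 8/77=0.1039, 7/77=0.0909, 19/77=0.2468, 21/77=0.2727
Proportions for population P3 (n=184): 36/184=0.1957, 11/184=0.0598, 10/184=0.0543, 25/184=0.1359, 73/184=0.3967, 29/184=0.1576
Σ|p₁ᵢ − p₂ᵢ| = 0.1827 + 0.2129 + 0.0496 + 0.0450 + 0.1499 + 0.1151 = 0.7552
D = 1 − ½ × 0.7552 = 1 − 0.37760 = 0.62240
D = 0.62240 > 0.4 → Yes.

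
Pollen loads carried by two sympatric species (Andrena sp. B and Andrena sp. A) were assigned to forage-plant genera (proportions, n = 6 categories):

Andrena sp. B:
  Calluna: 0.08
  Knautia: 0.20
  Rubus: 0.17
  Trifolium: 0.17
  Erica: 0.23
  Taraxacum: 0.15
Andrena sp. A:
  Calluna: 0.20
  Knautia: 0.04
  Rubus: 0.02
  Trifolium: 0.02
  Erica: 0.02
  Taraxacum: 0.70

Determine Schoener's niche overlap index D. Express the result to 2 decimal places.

0.33

Σ|p₁ᵢ − p₂ᵢ| = 0.12 + 0.16 + 0.15 + 0.15 + 0.21 + 0.55 = 1.34
D = 1 − ½ × 1.34 = 1 − 0.670 = 0.3300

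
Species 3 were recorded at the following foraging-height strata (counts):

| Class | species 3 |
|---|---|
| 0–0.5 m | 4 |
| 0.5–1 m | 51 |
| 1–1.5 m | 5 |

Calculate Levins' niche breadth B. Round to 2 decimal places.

Proportions for species 3 (n=60): 4/60=0.0667, 51/60=0.8500, 5/60=0.0833
Σpᵢ² = 0.0667² + 0.8500² + 0.0833² = 0.004449 + 0.722500 + 0.006939 = 0.733888
B = 1 / 0.733888 = 1.3626

1.36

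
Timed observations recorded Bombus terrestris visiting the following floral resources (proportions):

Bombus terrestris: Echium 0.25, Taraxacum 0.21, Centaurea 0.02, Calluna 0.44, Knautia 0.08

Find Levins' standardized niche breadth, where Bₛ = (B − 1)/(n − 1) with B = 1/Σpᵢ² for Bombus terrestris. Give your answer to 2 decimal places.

Σpᵢ² = 0.25² + 0.21² + 0.02² + 0.44² + 0.08² = 0.0625 + 0.0441 + 0.0004 + 0.1936 + 0.0064 = 0.3070
B = 1 / 0.3070 = 3.2573
Bₛ = (B − 1)/(n − 1) = (3.2573 − 1)/(5 − 1) = 2.2573/4 = 0.5643

0.56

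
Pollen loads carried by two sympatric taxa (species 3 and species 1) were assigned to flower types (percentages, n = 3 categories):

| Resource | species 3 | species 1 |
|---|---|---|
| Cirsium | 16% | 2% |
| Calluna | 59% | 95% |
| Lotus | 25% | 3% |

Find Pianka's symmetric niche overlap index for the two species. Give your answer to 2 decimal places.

Convert percentages to proportions (divide by 100).
Σ p₁ᵢp₂ᵢ = 0.0032 + 0.5605 + 0.0075 = 0.5712
Σp_1ᵢ² = 0.16² + 0.59² + 0.25² = 0.0256 + 0.3481 + 0.0625 = 0.4362
Σp_2ᵢ² = 0.02² + 0.95² + 0.03² = 0.0004 + 0.9025 + 0.0009 = 0.9038
O = 0.5712 / √(0.4362 × 0.9038) = 0.5712 / 0.62788 = 0.9097

0.91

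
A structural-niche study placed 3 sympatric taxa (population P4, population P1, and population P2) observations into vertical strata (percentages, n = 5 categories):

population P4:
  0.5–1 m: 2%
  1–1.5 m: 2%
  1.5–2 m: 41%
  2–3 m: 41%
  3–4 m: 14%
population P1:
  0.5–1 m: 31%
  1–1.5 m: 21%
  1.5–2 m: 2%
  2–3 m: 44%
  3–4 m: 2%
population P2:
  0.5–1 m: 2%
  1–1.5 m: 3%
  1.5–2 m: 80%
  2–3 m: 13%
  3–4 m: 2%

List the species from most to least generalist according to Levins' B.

population P1 > population P4 > population P2

Convert percentages to proportions (divide by 100).
Σp_P4ᵢ² = 0.02² + 0.02² + 0.41² + 0.41² + 0.14² = 0.0004 + 0.0004 + 0.1681 + 0.1681 + 0.0196 = 0.3566
B_P4 = 1 / 0.3566 = 2.8043
Σp_P1ᵢ² = 0.31² + 0.21² + 0.02² + 0.44² + 0.02² = 0.0961 + 0.0441 + 0.0004 + 0.1936 + 0.0004 = 0.3346
B_P1 = 1 / 0.3346 = 2.9886
Σp_P2ᵢ² = 0.02² + 0.03² + 0.80² + 0.13² + 0.02² = 0.0004 + 0.0009 + 0.6400 + 0.0169 + 0.0004 = 0.6586
B_P2 = 1 / 0.6586 = 1.5184
Ranking by B (broadest → narrowest): population P1 (2.99) > population P4 (2.80) > population P2 (1.52)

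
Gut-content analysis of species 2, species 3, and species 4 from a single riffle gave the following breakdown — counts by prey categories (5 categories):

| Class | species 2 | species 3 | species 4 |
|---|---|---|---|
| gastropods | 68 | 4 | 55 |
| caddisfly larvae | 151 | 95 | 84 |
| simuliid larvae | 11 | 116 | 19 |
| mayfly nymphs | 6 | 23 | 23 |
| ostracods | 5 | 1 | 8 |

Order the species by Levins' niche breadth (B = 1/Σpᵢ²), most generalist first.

Proportions for species 2 (n=241): 68/241=0.2822, 151/241=0.6266, 11/241=0.0456, 6/241=0.0249, 5/241=0.0207
Proportions for species 3 (n=239): 4/239=0.0167, 95/239=0.3975, 116/239=0.4854, 23/239=0.0962, 1/239=0.0042
Proportions for species 4 (n=189): 55/189=0.2910, 84/189=0.4444, 19/189=0.1005, 23/189=0.1217, 8/189=0.0423
Σp_2ᵢ² = 0.2822² + 0.6266² + 0.0456² + 0.0249² + 0.0207² = 0.079637 + 0.392628 + 0.002079 + 0.000620 + 0.000428 = 0.475392
B_2 = 1 / 0.475392 = 2.1035
Σp_3ᵢ² = 0.0167² + 0.3975² + 0.4854² + 0.0962² + 0.0042² = 0.000279 + 0.158006 + 0.235613 + 0.009254 + 0.000018 = 0.403170
B_3 = 1 / 0.403170 = 2.4803
Σp_4ᵢ² = 0.2910² + 0.4444² + 0.1005² + 0.1217² + 0.0423² = 0.084681 + 0.197491 + 0.010100 + 0.014811 + 0.001789 = 0.308872
B_4 = 1 / 0.308872 = 3.2376
Ranking by B (broadest → narrowest): species 4 (3.24) > species 3 (2.48) > species 2 (2.10)

species 4 > species 3 > species 2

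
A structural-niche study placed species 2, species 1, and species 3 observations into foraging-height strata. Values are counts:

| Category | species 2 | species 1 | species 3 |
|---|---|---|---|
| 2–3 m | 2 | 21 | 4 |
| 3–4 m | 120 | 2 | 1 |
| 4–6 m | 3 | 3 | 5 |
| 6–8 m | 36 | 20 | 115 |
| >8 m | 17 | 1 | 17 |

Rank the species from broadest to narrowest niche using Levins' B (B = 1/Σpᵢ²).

Proportions for species 2 (n=178): 2/178=0.0112, 120/178=0.6742, 3/178=0.0169, 36/178=0.2022, 17/178=0.0955
Proportions for species 1 (n=47): 21/47=0.4468, 2/47=0.0426, 3/47=0.0638, 20/47=0.4255, 1/47=0.0213
Proportions for species 3 (n=142): 4/142=0.0282, 1/142=0.0070, 5/142=0.0352, 115/142=0.8099, 17/142=0.1197
Σp_2ᵢ² = 0.0112² + 0.6742² + 0.0169² + 0.2022² + 0.0955² = 0.000125 + 0.454546 + 0.000286 + 0.040885 + 0.009120 = 0.504962
B_2 = 1 / 0.504962 = 1.9803
Σp_1ᵢ² = 0.4468² + 0.0426² + 0.0638² + 0.4255² + 0.0213² = 0.199630 + 0.001815 + 0.004070 + 0.181050 + 0.000454 = 0.387019
B_1 = 1 / 0.387019 = 2.5839
Σp_3ᵢ² = 0.0282² + 0.0070² + 0.0352² + 0.8099² + 0.1197² = 0.000795 + 0.000049 + 0.001239 + 0.655938 + 0.014328 = 0.672349
B_3 = 1 / 0.672349 = 1.4873
Ranking by B (broadest → narrowest): species 1 (2.58) > species 2 (1.98) > species 3 (1.49)

species 1 > species 2 > species 3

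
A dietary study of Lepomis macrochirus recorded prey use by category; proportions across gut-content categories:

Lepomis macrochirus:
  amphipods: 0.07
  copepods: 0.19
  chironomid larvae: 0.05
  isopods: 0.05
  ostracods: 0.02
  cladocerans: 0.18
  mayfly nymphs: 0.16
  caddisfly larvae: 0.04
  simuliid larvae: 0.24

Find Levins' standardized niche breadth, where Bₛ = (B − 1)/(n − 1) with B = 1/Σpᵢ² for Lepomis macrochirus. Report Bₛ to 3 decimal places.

Σpᵢ² = 0.07² + 0.19² + 0.05² + 0.05² + 0.02² + 0.18² + 0.16² + 0.04² + 0.24² = 0.0049 + 0.0361 + 0.0025 + 0.0025 + 0.0004 + 0.0324 + 0.0256 + 0.0016 + 0.0576 = 0.1636
B = 1 / 0.1636 = 6.11247
Bₛ = (B − 1)/(n − 1) = (6.11247 − 1)/(9 − 1) = 5.11247/8 = 0.63906

0.639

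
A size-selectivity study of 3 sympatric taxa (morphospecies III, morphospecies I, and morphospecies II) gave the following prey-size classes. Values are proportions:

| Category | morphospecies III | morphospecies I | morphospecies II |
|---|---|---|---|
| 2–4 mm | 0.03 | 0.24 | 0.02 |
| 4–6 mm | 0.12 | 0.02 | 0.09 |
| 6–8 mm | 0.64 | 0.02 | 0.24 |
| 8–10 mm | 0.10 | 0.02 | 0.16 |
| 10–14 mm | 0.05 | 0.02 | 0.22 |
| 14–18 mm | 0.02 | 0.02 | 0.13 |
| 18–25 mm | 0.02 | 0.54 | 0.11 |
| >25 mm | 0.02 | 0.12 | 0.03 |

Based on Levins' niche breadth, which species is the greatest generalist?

morphospecies II

Σp_IIIᵢ² = 0.03² + 0.12² + 0.64² + 0.10² + 0.05² + 0.02² + 0.02² + 0.02² = 0.0009 + 0.0144 + 0.4096 + 0.0100 + 0.0025 + 0.0004 + 0.0004 + 0.0004 = 0.4386
B_III = 1 / 0.4386 = 2.2800
Σp_Iᵢ² = 0.24² + 0.02² + 0.02² + 0.02² + 0.02² + 0.02² + 0.54² + 0.12² = 0.0576 + 0.0004 + 0.0004 + 0.0004 + 0.0004 + 0.0004 + 0.2916 + 0.0144 = 0.3656
B_I = 1 / 0.3656 = 2.7352
Σp_IIᵢ² = 0.02² + 0.09² + 0.24² + 0.16² + 0.22² + 0.13² + 0.11² + 0.03² = 0.0004 + 0.0081 + 0.0576 + 0.0256 + 0.0484 + 0.0169 + 0.0121 + 0.0009 = 0.1700
B_II = 1 / 0.1700 = 5.8824
Highest B → broadest niche (most generalist): morphospecies II (B = 5.88).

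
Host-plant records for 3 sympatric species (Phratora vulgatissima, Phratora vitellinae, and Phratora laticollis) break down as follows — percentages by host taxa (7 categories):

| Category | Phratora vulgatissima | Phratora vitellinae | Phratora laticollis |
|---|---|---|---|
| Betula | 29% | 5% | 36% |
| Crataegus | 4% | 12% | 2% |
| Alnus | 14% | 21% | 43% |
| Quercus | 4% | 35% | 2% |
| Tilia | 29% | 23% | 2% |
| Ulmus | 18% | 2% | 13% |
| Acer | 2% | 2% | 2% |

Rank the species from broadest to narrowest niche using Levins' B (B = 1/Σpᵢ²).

Convert percentages to proportions (divide by 100).
Σp_vulgᵢ² = 0.29² + 0.04² + 0.14² + 0.04² + 0.29² + 0.18² + 0.02² = 0.0841 + 0.0016 + 0.0196 + 0.0016 + 0.0841 + 0.0324 + 0.0004 = 0.2238
B_vulg = 1 / 0.2238 = 4.4683
Σp_viteᵢ² = 0.05² + 0.12² + 0.21² + 0.35² + 0.23² + 0.02² + 0.02² = 0.0025 + 0.0144 + 0.0441 + 0.1225 + 0.0529 + 0.0004 + 0.0004 = 0.2372
B_vite = 1 / 0.2372 = 4.2159
Σp_latiᵢ² = 0.36² + 0.02² + 0.43² + 0.02² + 0.02² + 0.13² + 0.02² = 0.1296 + 0.0004 + 0.1849 + 0.0004 + 0.0004 + 0.0169 + 0.0004 = 0.3330
B_lati = 1 / 0.3330 = 3.0030
Ranking by B (broadest → narrowest): Phratora vulgatissima (4.47) > Phratora vitellinae (4.22) > Phratora laticollis (3.00)

Phratora vulgatissima > Phratora vitellinae > Phratora laticollis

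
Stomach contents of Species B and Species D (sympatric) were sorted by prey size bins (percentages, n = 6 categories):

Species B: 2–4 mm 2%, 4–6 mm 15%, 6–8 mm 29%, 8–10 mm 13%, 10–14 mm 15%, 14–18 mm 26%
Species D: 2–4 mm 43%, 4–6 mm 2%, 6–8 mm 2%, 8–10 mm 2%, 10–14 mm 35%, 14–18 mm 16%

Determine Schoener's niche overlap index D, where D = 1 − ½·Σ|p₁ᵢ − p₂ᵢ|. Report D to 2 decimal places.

0.39

Convert percentages to proportions (divide by 100).
Σ|p₁ᵢ − p₂ᵢ| = 0.41 + 0.13 + 0.27 + 0.11 + 0.20 + 0.10 = 1.22
D = 1 − ½ × 1.22 = 1 − 0.610 = 0.3900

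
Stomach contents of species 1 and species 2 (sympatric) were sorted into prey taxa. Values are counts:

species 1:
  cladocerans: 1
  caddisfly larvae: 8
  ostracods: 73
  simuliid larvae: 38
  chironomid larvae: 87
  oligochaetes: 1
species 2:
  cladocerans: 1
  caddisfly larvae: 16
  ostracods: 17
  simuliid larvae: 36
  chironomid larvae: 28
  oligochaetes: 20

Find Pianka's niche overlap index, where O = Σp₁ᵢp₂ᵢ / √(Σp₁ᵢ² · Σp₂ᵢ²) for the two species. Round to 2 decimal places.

0.79

Proportions for species 1 (n=208): 1/208=0.0048, 8/208=0.0385, 73/208=0.3510, 38/208=0.1827, 87/208=0.4183, 1/208=0.0048
Proportions for species 2 (n=118): 1/118=0.0085, 16/118=0.1356, 17/118=0.1441, 36/118=0.3051, 28/118=0.2373, 20/118=0.1695
Σ p₁ᵢp₂ᵢ = 0.000041 + 0.005221 + 0.050579 + 0.055742 + 0.099263 + 0.000814 = 0.211660
Σp_1ᵢ² = 0.0048² + 0.0385² + 0.3510² + 0.1827² + 0.4183² + 0.0048² = 0.000023 + 0.001482 + 0.123201 + 0.033379 + 0.174975 + 0.000023 = 0.333083
Σp_2ᵢ² = 0.0085² + 0.1356² + 0.1441² + 0.3051² + 0.2373² + 0.1695² = 0.000072 + 0.018387 + 0.020765 + 0.093086 + 0.056311 + 0.028730 = 0.217351
O = 0.211660 / √(0.333083 × 0.217351) = 0.211660 / 0.2690649 = 0.7867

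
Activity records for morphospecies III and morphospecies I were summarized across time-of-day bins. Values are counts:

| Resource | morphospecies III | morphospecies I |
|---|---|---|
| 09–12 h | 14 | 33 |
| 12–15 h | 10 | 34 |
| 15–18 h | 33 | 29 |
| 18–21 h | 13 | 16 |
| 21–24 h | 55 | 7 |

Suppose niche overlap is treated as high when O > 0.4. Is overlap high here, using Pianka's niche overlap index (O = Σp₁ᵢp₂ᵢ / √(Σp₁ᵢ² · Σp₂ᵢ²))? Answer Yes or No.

Proportions for morphospecies III (n=125): 14/125=0.1120, 10/125=0.0800, 33/125=0.2640, 13/125=0.1040, 55/125=0.4400
Proportions for morphospecies I (n=119): 33/119=0.2773, 34/119=0.2857, 29/119=0.2437, 16/119=0.1345, 7/119=0.0588
Σ p₁ᵢp₂ᵢ = 0.031058 + 0.022856 + 0.064337 + 0.013988 + 0.025872 = 0.158111
Σp_1ᵢ² = 0.1120² + 0.0800² + 0.2640² + 0.1040² + 0.4400² = 0.012544 + 0.006400 + 0.069696 + 0.010816 + 0.193600 = 0.293056
Σp_2ᵢ² = 0.2773² + 0.2857² + 0.2437² + 0.1345² + 0.0588² = 0.076895 + 0.081624 + 0.059390 + 0.018090 + 0.003457 = 0.239456
O = 0.158111 / √(0.293056 × 0.239456) = 0.158111 / 0.2649038 = 0.5969
O = 0.5969 > 0.4 → Yes.

Yes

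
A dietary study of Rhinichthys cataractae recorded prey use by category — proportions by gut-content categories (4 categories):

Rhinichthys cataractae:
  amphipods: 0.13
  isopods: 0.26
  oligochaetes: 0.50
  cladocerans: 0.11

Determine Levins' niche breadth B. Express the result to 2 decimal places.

Σpᵢ² = 0.13² + 0.26² + 0.50² + 0.11² = 0.0169 + 0.0676 + 0.2500 + 0.0121 = 0.3466
B = 1 / 0.3466 = 2.8852

2.89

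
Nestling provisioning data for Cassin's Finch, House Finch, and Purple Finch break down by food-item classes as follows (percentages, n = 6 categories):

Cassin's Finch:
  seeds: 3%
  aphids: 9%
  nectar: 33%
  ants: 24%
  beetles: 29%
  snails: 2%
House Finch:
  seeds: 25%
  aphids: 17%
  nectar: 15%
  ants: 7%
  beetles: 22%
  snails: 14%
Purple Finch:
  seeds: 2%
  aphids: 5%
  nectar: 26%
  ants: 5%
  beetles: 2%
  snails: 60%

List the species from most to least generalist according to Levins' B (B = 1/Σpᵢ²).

House Finch > Cassin's Finch > Purple Finch

Convert percentages to proportions (divide by 100).
Σp_Cassᵢ² = 0.03² + 0.09² + 0.33² + 0.24² + 0.29² + 0.02² = 0.0009 + 0.0081 + 0.1089 + 0.0576 + 0.0841 + 0.0004 = 0.2600
B_Cass = 1 / 0.2600 = 3.8462
Σp_Housᵢ² = 0.25² + 0.17² + 0.15² + 0.07² + 0.22² + 0.14² = 0.0625 + 0.0289 + 0.0225 + 0.0049 + 0.0484 + 0.0196 = 0.1868
B_Hous = 1 / 0.1868 = 5.3533
Σp_Purpᵢ² = 0.02² + 0.05² + 0.26² + 0.05² + 0.02² + 0.60² = 0.0004 + 0.0025 + 0.0676 + 0.0025 + 0.0004 + 0.3600 = 0.4334
B_Purp = 1 / 0.4334 = 2.3073
Ranking by B (broadest → narrowest): House Finch (5.35) > Cassin's Finch (3.85) > Purple Finch (2.31)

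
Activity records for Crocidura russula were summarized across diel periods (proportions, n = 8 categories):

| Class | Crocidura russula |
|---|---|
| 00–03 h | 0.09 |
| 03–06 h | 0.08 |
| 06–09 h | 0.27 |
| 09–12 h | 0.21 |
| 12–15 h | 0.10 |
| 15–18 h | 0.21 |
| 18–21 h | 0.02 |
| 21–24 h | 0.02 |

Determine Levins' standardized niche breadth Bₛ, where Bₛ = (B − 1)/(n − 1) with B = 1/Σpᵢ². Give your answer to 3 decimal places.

0.624

Σpᵢ² = 0.09² + 0.08² + 0.27² + 0.21² + 0.10² + 0.21² + 0.02² + 0.02² = 0.0081 + 0.0064 + 0.0729 + 0.0441 + 0.0100 + 0.0441 + 0.0004 + 0.0004 = 0.1864
B = 1 / 0.1864 = 5.36481
Bₛ = (B − 1)/(n − 1) = (5.36481 − 1)/(8 − 1) = 4.36481/7 = 0.62354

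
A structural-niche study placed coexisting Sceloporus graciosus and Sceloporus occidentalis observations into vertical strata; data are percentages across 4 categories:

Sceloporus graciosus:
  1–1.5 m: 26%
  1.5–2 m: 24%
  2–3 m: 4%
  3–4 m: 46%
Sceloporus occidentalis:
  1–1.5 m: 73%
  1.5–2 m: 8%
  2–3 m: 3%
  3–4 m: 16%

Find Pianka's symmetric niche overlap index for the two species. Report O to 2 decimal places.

Convert percentages to proportions (divide by 100).
Σ p₁ᵢp₂ᵢ = 0.1898 + 0.0192 + 0.0012 + 0.0736 = 0.2838
Σp_1ᵢ² = 0.26² + 0.24² + 0.04² + 0.46² = 0.0676 + 0.0576 + 0.0016 + 0.2116 = 0.3384
Σp_2ᵢ² = 0.73² + 0.08² + 0.03² + 0.16² = 0.5329 + 0.0064 + 0.0009 + 0.0256 = 0.5658
O = 0.2838 / √(0.3384 × 0.5658) = 0.2838 / 0.43757 = 0.6486

0.65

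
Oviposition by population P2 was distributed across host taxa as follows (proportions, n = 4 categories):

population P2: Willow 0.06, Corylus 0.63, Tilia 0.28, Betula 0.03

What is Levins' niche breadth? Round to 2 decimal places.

2.08

Σpᵢ² = 0.06² + 0.63² + 0.28² + 0.03² = 0.0036 + 0.3969 + 0.0784 + 0.0009 = 0.4798
B = 1 / 0.4798 = 2.0842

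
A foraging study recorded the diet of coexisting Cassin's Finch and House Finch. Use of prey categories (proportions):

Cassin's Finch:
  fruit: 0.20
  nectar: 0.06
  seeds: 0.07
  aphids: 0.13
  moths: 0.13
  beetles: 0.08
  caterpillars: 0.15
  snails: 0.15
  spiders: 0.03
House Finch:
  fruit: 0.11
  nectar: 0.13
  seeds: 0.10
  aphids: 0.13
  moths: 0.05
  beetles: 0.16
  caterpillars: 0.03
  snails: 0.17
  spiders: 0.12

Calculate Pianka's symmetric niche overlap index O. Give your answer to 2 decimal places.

Σ p₁ᵢp₂ᵢ = 0.0220 + 0.0078 + 0.0070 + 0.0169 + 0.0065 + 0.0128 + 0.0045 + 0.0255 + 0.0036 = 0.1066
Σp_1ᵢ² = 0.20² + 0.06² + 0.07² + 0.13² + 0.13² + 0.08² + 0.15² + 0.15² + 0.03² = 0.0400 + 0.0036 + 0.0049 + 0.0169 + 0.0169 + 0.0064 + 0.0225 + 0.0225 + 0.0009 = 0.1346
Σp_2ᵢ² = 0.11² + 0.13² + 0.10² + 0.13² + 0.05² + 0.16² + 0.03² + 0.17² + 0.12² = 0.0121 + 0.0169 + 0.0100 + 0.0169 + 0.0025 + 0.0256 + 0.0009 + 0.0289 + 0.0144 = 0.1282
O = 0.1066 / √(0.1346 × 0.1282) = 0.1066 / 0.13136 = 0.8115

0.81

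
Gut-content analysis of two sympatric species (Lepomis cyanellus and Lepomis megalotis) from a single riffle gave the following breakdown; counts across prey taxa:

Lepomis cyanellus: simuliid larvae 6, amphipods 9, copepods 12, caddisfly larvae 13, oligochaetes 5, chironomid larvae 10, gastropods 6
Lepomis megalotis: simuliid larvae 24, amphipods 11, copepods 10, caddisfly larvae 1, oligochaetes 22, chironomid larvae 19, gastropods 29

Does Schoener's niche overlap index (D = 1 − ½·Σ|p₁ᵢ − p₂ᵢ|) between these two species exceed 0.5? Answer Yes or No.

Proportions for Lepomis cyanellus (n=61): 6/61=0.0984, 9/61=0.1475, 12/61=0.1967, 13/61=0.2131, 5/61=0.0820, 10/61=0.1639, 6/61=0.0984
Proportions for Lepomis megalotis (n=116): 24/116=0.2069, 11/116=0.0948, 10/116=0.0862, 1/116=0.0086, 22/116=0.1897, 19/116=0.1638, 29/116=0.2500
Σ|p₁ᵢ − p₂ᵢ| = 0.1085 + 0.0527 + 0.1105 + 0.2045 + 0.1077 + 0.0001 + 0.1516 = 0.7356
D = 1 − ½ × 0.7356 = 1 − 0.36780 = 0.63220
D = 0.63220 > 0.5 → Yes.

Yes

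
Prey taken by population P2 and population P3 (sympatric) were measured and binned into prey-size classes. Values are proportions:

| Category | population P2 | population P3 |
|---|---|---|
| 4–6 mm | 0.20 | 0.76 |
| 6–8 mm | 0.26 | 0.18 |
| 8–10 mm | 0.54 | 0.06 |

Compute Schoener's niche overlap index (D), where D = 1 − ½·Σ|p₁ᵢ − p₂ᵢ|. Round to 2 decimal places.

Σ|p₁ᵢ − p₂ᵢ| = 0.56 + 0.08 + 0.48 = 1.12
D = 1 − ½ × 1.12 = 1 − 0.560 = 0.4400

0.44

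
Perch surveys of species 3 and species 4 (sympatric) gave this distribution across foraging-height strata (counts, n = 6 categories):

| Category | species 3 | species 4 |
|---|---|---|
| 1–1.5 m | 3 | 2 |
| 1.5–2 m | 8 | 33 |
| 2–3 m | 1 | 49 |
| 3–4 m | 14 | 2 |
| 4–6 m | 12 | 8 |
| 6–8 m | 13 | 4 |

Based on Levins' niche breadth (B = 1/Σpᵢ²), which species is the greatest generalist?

Proportions for species 3 (n=51): 3/51=0.0588, 8/51=0.1569, 1/51=0.0196, 14/51=0.2745, 12/51=0.2353, 13/51=0.2549
Proportions for species 4 (n=98): 2/98=0.0204, 33/98=0.3367, 49/98=0.5000, 2/98=0.0204, 8/98=0.0816, 4/98=0.0408
Σp_3ᵢ² = 0.0588² + 0.1569² + 0.0196² + 0.2745² + 0.2353² + 0.2549² = 0.003457 + 0.024618 + 0.000384 + 0.075350 + 0.055366 + 0.064974 = 0.224149
B_3 = 1 / 0.224149 = 4.4613
Σp_4ᵢ² = 0.0204² + 0.3367² + 0.5000² + 0.0204² + 0.0816² + 0.0408² = 0.000416 + 0.113367 + 0.250000 + 0.000416 + 0.006659 + 0.001665 = 0.372523
B_4 = 1 / 0.372523 = 2.6844
Highest B → broadest niche (most generalist): species 3 (B = 4.46).

species 3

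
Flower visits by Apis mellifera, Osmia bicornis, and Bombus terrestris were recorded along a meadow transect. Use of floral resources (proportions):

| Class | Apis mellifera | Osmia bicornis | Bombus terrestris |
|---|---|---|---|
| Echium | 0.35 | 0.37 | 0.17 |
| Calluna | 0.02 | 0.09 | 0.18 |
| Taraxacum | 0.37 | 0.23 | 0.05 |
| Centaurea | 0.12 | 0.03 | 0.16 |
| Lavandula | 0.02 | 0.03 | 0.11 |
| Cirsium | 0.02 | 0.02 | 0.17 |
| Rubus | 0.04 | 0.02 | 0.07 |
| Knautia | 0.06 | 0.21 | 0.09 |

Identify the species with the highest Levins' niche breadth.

Σp_mellᵢ² = 0.35² + 0.02² + 0.37² + 0.12² + 0.02² + 0.02² + 0.04² + 0.06² = 0.1225 + 0.0004 + 0.1369 + 0.0144 + 0.0004 + 0.0004 + 0.0016 + 0.0036 = 0.2802
B_mell = 1 / 0.2802 = 3.5689
Σp_bicoᵢ² = 0.37² + 0.09² + 0.23² + 0.03² + 0.03² + 0.02² + 0.02² + 0.21² = 0.1369 + 0.0081 + 0.0529 + 0.0009 + 0.0009 + 0.0004 + 0.0004 + 0.0441 = 0.2446
B_bico = 1 / 0.2446 = 4.0883
Σp_terrᵢ² = 0.17² + 0.18² + 0.05² + 0.16² + 0.11² + 0.17² + 0.07² + 0.09² = 0.0289 + 0.0324 + 0.0025 + 0.0256 + 0.0121 + 0.0289 + 0.0049 + 0.0081 = 0.1434
B_terr = 1 / 0.1434 = 6.9735
Highest B → broadest niche (most generalist): Bombus terrestris (B = 6.97).

Bombus terrestris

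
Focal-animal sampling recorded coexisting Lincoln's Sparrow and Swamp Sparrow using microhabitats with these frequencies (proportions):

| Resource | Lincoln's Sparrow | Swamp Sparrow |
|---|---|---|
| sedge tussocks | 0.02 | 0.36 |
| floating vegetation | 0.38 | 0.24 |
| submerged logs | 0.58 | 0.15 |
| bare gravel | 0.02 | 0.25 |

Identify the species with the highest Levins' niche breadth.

Σp_Lincᵢ² = 0.02² + 0.38² + 0.58² + 0.02² = 0.0004 + 0.1444 + 0.3364 + 0.0004 = 0.4816
B_Linc = 1 / 0.4816 = 2.0764
Σp_Swamᵢ² = 0.36² + 0.24² + 0.15² + 0.25² = 0.1296 + 0.0576 + 0.0225 + 0.0625 = 0.2722
B_Swam = 1 / 0.2722 = 3.6738
Highest B → broadest niche (most generalist): Swamp Sparrow (B = 3.67).

Swamp Sparrow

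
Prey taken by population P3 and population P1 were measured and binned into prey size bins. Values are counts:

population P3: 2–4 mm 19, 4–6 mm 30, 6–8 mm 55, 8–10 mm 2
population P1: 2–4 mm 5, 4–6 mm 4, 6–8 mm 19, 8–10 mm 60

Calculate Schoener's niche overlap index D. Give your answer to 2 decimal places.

Proportions for population P3 (n=106): 19/106=0.1792, 30/106=0.2830, 55/106=0.5189, 2/106=0.0189
Proportions for population P1 (n=88): 5/88=0.0568, 4/88=0.0455, 19/88=0.2159, 60/88=0.6818
Σ|p₁ᵢ − p₂ᵢ| = 0.1224 + 0.2375 + 0.3030 + 0.6629 = 1.3258
D = 1 − ½ × 1.3258 = 1 − 0.66290 = 0.33710

0.34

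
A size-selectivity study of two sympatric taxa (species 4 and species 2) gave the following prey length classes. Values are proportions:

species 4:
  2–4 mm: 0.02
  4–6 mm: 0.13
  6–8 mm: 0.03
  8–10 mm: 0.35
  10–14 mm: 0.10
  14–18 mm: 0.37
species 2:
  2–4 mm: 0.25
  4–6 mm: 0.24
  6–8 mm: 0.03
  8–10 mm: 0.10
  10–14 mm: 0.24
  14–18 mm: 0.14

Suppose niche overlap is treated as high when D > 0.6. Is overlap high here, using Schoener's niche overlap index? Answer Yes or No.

No

Σ|p₁ᵢ − p₂ᵢ| = 0.23 + 0.11 + 0.00 + 0.25 + 0.14 + 0.23 = 0.96
D = 1 − ½ × 0.96 = 1 − 0.480 = 0.5200
D = 0.5200 < 0.6 → No.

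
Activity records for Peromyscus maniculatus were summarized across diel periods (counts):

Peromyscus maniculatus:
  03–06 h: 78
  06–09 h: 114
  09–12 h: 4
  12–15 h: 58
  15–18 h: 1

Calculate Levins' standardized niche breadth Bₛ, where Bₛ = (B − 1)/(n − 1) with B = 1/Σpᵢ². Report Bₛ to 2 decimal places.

Proportions for Peromyscus maniculatus (n=255): 78/255=0.3059, 114/255=0.4471, 4/255=0.0157, 58/255=0.2275, 1/255=0.0039
Σpᵢ² = 0.3059² + 0.4471² + 0.0157² + 0.2275² + 0.0039² = 0.093575 + 0.199898 + 0.000246 + 0.051756 + 0.000015 = 0.345490
B = 1 / 0.345490 = 2.8944
Bₛ = (B − 1)/(n − 1) = (2.8944 − 1)/(5 − 1) = 1.8944/4 = 0.4736

0.47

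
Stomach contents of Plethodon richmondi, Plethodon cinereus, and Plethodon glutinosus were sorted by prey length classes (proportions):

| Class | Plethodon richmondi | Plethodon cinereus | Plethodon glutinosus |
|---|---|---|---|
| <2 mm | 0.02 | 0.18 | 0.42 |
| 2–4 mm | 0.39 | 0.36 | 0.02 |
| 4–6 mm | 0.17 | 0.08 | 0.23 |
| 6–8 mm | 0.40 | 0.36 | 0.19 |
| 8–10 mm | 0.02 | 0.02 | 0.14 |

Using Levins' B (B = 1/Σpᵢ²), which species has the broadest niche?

Σp_richᵢ² = 0.02² + 0.39² + 0.17² + 0.40² + 0.02² = 0.0004 + 0.1521 + 0.0289 + 0.1600 + 0.0004 = 0.3418
B_rich = 1 / 0.3418 = 2.9257
Σp_cineᵢ² = 0.18² + 0.36² + 0.08² + 0.36² + 0.02² = 0.0324 + 0.1296 + 0.0064 + 0.1296 + 0.0004 = 0.2984
B_cine = 1 / 0.2984 = 3.3512
Σp_glutᵢ² = 0.42² + 0.02² + 0.23² + 0.19² + 0.14² = 0.1764 + 0.0004 + 0.0529 + 0.0361 + 0.0196 = 0.2854
B_glut = 1 / 0.2854 = 3.5039
Highest B → broadest niche (most generalist): Plethodon glutinosus (B = 3.50).

Plethodon glutinosus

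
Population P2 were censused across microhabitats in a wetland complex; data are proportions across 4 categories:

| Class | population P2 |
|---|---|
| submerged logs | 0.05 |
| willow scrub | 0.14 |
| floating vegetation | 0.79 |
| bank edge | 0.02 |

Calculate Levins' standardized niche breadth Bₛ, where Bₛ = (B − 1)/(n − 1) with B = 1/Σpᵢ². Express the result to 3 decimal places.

Σpᵢ² = 0.05² + 0.14² + 0.79² + 0.02² = 0.0025 + 0.0196 + 0.6241 + 0.0004 = 0.6466
B = 1 / 0.6466 = 1.54655
Bₛ = (B − 1)/(n − 1) = (1.54655 − 1)/(4 − 1) = 0.54655/3 = 0.18218

0.182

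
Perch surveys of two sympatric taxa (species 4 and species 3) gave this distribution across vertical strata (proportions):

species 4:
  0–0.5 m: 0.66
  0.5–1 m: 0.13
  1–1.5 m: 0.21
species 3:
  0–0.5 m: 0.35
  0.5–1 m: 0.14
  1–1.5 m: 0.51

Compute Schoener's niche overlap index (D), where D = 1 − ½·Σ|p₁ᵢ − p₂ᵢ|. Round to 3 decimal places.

0.690

Σ|p₁ᵢ − p₂ᵢ| = 0.31 + 0.01 + 0.30 = 0.62
D = 1 − ½ × 0.62 = 1 − 0.310 = 0.69000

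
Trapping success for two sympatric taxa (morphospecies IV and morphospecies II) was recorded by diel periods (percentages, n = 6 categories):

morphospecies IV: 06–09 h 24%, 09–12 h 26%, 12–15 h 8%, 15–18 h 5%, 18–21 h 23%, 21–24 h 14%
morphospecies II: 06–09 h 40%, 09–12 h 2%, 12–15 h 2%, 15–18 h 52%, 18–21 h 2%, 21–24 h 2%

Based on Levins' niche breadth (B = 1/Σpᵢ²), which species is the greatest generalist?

Convert percentages to proportions (divide by 100).
Σp_IVᵢ² = 0.24² + 0.26² + 0.08² + 0.05² + 0.23² + 0.14² = 0.0576 + 0.0676 + 0.0064 + 0.0025 + 0.0529 + 0.0196 = 0.2066
B_IV = 1 / 0.2066 = 4.8403
Σp_IIᵢ² = 0.40² + 0.02² + 0.02² + 0.52² + 0.02² + 0.02² = 0.1600 + 0.0004 + 0.0004 + 0.2704 + 0.0004 + 0.0004 = 0.4320
B_II = 1 / 0.4320 = 2.3148
Highest B → broadest niche (most generalist): morphospecies IV (B = 4.84).

morphospecies IV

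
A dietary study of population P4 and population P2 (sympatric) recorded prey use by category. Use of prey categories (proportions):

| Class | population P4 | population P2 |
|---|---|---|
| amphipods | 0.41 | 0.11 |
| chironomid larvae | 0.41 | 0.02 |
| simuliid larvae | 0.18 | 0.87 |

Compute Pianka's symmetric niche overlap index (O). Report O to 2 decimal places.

0.39

Σ p₁ᵢp₂ᵢ = 0.0451 + 0.0082 + 0.1566 = 0.2099
Σp_1ᵢ² = 0.41² + 0.41² + 0.18² = 0.1681 + 0.1681 + 0.0324 = 0.3686
Σp_2ᵢ² = 0.11² + 0.02² + 0.87² = 0.0121 + 0.0004 + 0.7569 = 0.7694
O = 0.2099 / √(0.3686 × 0.7694) = 0.2099 / 0.53254 = 0.3941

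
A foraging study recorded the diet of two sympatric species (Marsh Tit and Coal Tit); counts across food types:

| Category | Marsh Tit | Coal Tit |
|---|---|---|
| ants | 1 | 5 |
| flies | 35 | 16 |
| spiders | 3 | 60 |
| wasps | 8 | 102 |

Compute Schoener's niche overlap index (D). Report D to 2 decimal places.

0.34

Proportions for Marsh Tit (n=47): 1/47=0.0213, 35/47=0.7447, 3/47=0.0638, 8/47=0.1702
Proportions for Coal Tit (n=183): 5/183=0.0273, 16/183=0.0874, 60/183=0.3279, 102/183=0.5574
Σ|p₁ᵢ − p₂ᵢ| = 0.0060 + 0.6573 + 0.2641 + 0.3872 = 1.3146
D = 1 − ½ × 1.3146 = 1 − 0.65730 = 0.34270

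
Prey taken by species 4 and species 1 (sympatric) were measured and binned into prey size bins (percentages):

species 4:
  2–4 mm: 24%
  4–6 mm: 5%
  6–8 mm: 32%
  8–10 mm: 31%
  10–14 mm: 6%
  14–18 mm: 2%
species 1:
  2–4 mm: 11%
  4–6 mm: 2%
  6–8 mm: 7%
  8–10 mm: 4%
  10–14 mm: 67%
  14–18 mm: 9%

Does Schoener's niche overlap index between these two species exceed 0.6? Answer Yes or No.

No

Convert percentages to proportions (divide by 100).
Σ|p₁ᵢ − p₂ᵢ| = 0.13 + 0.03 + 0.25 + 0.27 + 0.61 + 0.07 = 1.36
D = 1 − ½ × 1.36 = 1 − 0.680 = 0.3200
D = 0.3200 < 0.6 → No.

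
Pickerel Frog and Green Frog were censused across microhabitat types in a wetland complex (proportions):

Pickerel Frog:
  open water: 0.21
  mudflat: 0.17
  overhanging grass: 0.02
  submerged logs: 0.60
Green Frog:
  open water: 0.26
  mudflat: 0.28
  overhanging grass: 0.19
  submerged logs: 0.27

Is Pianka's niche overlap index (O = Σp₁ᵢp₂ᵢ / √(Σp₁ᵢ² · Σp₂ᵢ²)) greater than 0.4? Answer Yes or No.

Σ p₁ᵢp₂ᵢ = 0.0546 + 0.0476 + 0.0038 + 0.1620 = 0.2680
Σp_1ᵢ² = 0.21² + 0.17² + 0.02² + 0.60² = 0.0441 + 0.0289 + 0.0004 + 0.3600 = 0.4334
Σp_2ᵢ² = 0.26² + 0.28² + 0.19² + 0.27² = 0.0676 + 0.0784 + 0.0361 + 0.0729 = 0.2550
O = 0.2680 / √(0.4334 × 0.2550) = 0.2680 / 0.33244 = 0.8062
O = 0.8062 > 0.4 → Yes.

Yes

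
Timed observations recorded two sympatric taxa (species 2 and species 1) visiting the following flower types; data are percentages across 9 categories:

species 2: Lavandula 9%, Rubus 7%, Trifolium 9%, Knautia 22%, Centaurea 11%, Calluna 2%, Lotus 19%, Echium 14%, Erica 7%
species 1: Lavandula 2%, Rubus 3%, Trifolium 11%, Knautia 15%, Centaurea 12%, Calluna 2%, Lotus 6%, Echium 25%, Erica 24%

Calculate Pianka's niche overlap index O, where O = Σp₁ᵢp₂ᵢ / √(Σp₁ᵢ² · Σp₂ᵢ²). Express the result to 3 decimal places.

0.784

Convert percentages to proportions (divide by 100).
Σ p₁ᵢp₂ᵢ = 0.0018 + 0.0021 + 0.0099 + 0.0330 + 0.0132 + 0.0004 + 0.0114 + 0.0350 + 0.0168 = 0.1236
Σp_1ᵢ² = 0.09² + 0.07² + 0.09² + 0.22² + 0.11² + 0.02² + 0.19² + 0.14² + 0.07² = 0.0081 + 0.0049 + 0.0081 + 0.0484 + 0.0121 + 0.0004 + 0.0361 + 0.0196 + 0.0049 = 0.1426
Σp_2ᵢ² = 0.02² + 0.03² + 0.11² + 0.15² + 0.12² + 0.02² + 0.06² + 0.25² + 0.24² = 0.0004 + 0.0009 + 0.0121 + 0.0225 + 0.0144 + 0.0004 + 0.0036 + 0.0625 + 0.0576 = 0.1744
O = 0.1236 / √(0.1426 × 0.1744) = 0.1236 / 0.157700 = 0.78377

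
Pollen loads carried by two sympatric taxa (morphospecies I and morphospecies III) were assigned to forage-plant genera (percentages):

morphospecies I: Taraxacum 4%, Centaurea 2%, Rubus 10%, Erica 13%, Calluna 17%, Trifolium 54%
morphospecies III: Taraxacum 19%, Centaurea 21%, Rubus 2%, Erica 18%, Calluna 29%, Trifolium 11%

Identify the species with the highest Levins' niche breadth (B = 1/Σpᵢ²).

morphospecies III

Convert percentages to proportions (divide by 100).
Σp_Iᵢ² = 0.04² + 0.02² + 0.10² + 0.13² + 0.17² + 0.54² = 0.0016 + 0.0004 + 0.0100 + 0.0169 + 0.0289 + 0.2916 = 0.3494
B_I = 1 / 0.3494 = 2.8620
Σp_IIIᵢ² = 0.19² + 0.21² + 0.02² + 0.18² + 0.29² + 0.11² = 0.0361 + 0.0441 + 0.0004 + 0.0324 + 0.0841 + 0.0121 = 0.2092
B_III = 1 / 0.2092 = 4.7801
Highest B → broadest niche (most generalist): morphospecies III (B = 4.78).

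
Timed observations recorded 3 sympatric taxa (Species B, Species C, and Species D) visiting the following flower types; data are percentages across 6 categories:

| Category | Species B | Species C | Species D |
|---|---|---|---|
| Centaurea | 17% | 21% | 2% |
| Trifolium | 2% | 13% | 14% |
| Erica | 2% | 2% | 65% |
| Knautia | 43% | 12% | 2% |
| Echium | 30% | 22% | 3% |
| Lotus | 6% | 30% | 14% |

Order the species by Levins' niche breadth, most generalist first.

Convert percentages to proportions (divide by 100).
Σp_Bᵢ² = 0.17² + 0.02² + 0.02² + 0.43² + 0.30² + 0.06² = 0.0289 + 0.0004 + 0.0004 + 0.1849 + 0.0900 + 0.0036 = 0.3082
B_B = 1 / 0.3082 = 3.2446
Σp_Cᵢ² = 0.21² + 0.13² + 0.02² + 0.12² + 0.22² + 0.30² = 0.0441 + 0.0169 + 0.0004 + 0.0144 + 0.0484 + 0.0900 = 0.2142
B_C = 1 / 0.2142 = 4.6685
Σp_Dᵢ² = 0.02² + 0.14² + 0.65² + 0.02² + 0.03² + 0.14² = 0.0004 + 0.0196 + 0.4225 + 0.0004 + 0.0009 + 0.0196 = 0.4634
B_D = 1 / 0.4634 = 2.1580
Ranking by B (broadest → narrowest): Species C (4.67) > Species B (3.24) > Species D (2.16)

Species C > Species B > Species D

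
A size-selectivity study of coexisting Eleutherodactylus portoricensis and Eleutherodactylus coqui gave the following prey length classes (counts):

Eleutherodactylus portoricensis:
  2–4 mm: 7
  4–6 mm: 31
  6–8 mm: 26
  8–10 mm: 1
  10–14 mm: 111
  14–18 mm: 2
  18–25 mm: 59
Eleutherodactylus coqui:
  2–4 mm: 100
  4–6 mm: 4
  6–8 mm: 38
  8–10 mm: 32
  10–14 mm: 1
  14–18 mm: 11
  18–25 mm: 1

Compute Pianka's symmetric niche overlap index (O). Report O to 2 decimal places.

Proportions for Eleutherodactylus portoricensis (n=237): 7/237=0.0295, 31/237=0.1308, 26/237=0.1097, 1/237=0.0042, 111/237=0.4684, 2/237=0.0084, 59/237=0.2489
Proportions for Eleutherodactylus coqui (n=187): 100/187=0.5348, 4/187=0.0214, 38/187=0.2032, 32/187=0.1711, 1/187=0.0053, 11/187=0.0588, 1/187=0.0053
Σ p₁ᵢp₂ᵢ = 0.015777 + 0.002799 + 0.022291 + 0.000719 + 0.002483 + 0.000494 + 0.001319 = 0.045882
Σp_1ᵢ² = 0.0295² + 0.1308² + 0.1097² + 0.0042² + 0.4684² + 0.0084² + 0.2489² = 0.000870 + 0.017109 + 0.012034 + 0.000018 + 0.219399 + 0.000071 + 0.061951 = 0.311452
Σp_2ᵢ² = 0.5348² + 0.0214² + 0.2032² + 0.1711² + 0.0053² + 0.0588² + 0.0053² = 0.286011 + 0.000458 + 0.041290 + 0.029275 + 0.000028 + 0.003457 + 0.000028 = 0.360547
O = 0.045882 / √(0.311452 × 0.360547) = 0.045882 / 0.3351016 = 0.1369

0.14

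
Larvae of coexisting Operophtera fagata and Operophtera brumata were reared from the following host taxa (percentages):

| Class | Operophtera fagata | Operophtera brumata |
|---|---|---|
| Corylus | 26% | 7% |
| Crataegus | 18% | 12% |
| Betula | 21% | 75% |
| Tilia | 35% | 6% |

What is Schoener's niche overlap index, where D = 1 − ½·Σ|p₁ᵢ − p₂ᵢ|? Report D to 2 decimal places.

Convert percentages to proportions (divide by 100).
Σ|p₁ᵢ − p₂ᵢ| = 0.19 + 0.06 + 0.54 + 0.29 = 1.08
D = 1 − ½ × 1.08 = 1 − 0.540 = 0.4600

0.46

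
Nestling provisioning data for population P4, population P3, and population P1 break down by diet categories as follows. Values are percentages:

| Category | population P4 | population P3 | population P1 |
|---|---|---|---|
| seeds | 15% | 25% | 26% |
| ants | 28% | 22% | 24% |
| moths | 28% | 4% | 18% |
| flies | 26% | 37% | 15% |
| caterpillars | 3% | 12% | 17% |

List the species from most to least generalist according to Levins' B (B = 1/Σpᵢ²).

population P1 > population P4 > population P3

Convert percentages to proportions (divide by 100).
Σp_P4ᵢ² = 0.15² + 0.28² + 0.28² + 0.26² + 0.03² = 0.0225 + 0.0784 + 0.0784 + 0.0676 + 0.0009 = 0.2478
B_P4 = 1 / 0.2478 = 4.0355
Σp_P3ᵢ² = 0.25² + 0.22² + 0.04² + 0.37² + 0.12² = 0.0625 + 0.0484 + 0.0016 + 0.1369 + 0.0144 = 0.2638
B_P3 = 1 / 0.2638 = 3.7908
Σp_P1ᵢ² = 0.26² + 0.24² + 0.18² + 0.15² + 0.17² = 0.0676 + 0.0576 + 0.0324 + 0.0225 + 0.0289 = 0.2090
B_P1 = 1 / 0.2090 = 4.7847
Ranking by B (broadest → narrowest): population P1 (4.78) > population P4 (4.04) > population P3 (3.79)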